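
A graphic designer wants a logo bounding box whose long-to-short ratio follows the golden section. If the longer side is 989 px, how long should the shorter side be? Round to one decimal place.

611.2 px

golden ratio ≈ 1.61803.
Shorter side = 989 ÷ 1.61803 ≈ 611.237 → 611.2 px.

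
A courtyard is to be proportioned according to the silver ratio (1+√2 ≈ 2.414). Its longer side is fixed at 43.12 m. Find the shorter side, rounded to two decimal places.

17.86 m

silver ratio ≈ 2.41421.
Shorter side = 43.12 ÷ 2.41421 ≈ 17.8609 → 17.86 m.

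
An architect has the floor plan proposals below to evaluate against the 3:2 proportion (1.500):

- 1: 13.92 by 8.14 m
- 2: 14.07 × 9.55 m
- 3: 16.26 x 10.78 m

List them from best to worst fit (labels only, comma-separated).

Ratios: 1 = 13.92 / 8.14 ≈ 1.710; 2 = 14.07 / 9.55 ≈ 1.473; 3 = 16.26 / 10.78 ≈ 1.508.
|Δ from 1.500|: 1 0.210; 2 0.027; 3 0.008.

3, 2, 1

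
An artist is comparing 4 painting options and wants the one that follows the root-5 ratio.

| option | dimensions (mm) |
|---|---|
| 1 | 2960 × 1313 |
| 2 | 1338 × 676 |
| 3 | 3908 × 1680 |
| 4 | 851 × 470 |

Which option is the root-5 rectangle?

1

Ratios (long/short): 1 ≈ 2.254; 2 ≈ 1.979; 3 ≈ 2.326; 4 ≈ 1.811.
root-5 ≈ 2.236; option 1 is nearest (Δ 0.018).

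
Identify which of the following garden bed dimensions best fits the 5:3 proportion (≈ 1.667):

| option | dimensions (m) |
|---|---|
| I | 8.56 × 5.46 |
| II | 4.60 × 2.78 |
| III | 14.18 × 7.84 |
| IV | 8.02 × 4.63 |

II

Ratios (long/short): I ≈ 1.568; II ≈ 1.655; III ≈ 1.809; IV ≈ 1.732.
5:3 ≈ 1.667; option II is nearest (Δ 0.012).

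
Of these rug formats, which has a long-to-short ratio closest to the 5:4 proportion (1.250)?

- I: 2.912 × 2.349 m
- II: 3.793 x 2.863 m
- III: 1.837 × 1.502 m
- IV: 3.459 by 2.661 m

Target 5:4 ≈ 1.250.
I: 1.240 (Δ0.010)  II: 1.325 (Δ0.075)  III: 1.223 (Δ0.027)  IV: 1.300 (Δ0.050)

I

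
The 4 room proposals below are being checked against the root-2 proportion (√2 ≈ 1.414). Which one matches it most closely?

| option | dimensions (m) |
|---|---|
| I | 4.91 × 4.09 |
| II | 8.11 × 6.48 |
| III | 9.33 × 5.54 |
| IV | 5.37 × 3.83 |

Ratios (long/short): I ≈ 1.200; II ≈ 1.252; III ≈ 1.684; IV ≈ 1.402.
root-2 ≈ 1.414; option IV is nearest (Δ 0.012).

IV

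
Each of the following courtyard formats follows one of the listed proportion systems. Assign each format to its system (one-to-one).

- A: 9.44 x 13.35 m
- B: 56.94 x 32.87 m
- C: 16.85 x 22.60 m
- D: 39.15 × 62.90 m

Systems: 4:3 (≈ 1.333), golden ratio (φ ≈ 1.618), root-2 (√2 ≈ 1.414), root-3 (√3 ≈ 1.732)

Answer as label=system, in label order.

Ratios: A ≈ 1.414; B ≈ 1.732; C ≈ 1.341; D ≈ 1.607.
Targets: 4:3 ≈ 1.333; golden ratio ≈ 1.618; root-2 ≈ 1.414; root-3 ≈ 1.732.

A=root-2, B=root-3, C=4:3, D=golden ratio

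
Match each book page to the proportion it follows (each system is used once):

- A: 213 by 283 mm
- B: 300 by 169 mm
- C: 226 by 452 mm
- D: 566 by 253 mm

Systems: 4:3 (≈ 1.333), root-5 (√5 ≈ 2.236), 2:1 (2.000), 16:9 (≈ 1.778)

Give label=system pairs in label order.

A=4:3, B=16:9, C=2:1, D=root-5

Ratios: A ≈ 1.329; B ≈ 1.775; C ≈ 2.000; D ≈ 2.237.
Targets: 4:3 ≈ 1.333; root-5 ≈ 2.236; 2:1 ≈ 2.000; 16:9 ≈ 1.778.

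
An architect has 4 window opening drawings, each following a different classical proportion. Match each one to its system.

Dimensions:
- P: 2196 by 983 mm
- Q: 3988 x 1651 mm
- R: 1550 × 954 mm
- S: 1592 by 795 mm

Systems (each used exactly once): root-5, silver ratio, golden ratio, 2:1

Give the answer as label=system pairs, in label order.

P=root-5, Q=silver ratio, R=golden ratio, S=2:1

P = 2196/983 ≈ 2.234 → root-5 (2.236)
Q = 3988/1651 ≈ 2.416 → silver ratio (2.414)
R = 1550/954 ≈ 1.625 → golden ratio (1.618)
S = 1592/795 ≈ 2.003 → 2:1 (2.000)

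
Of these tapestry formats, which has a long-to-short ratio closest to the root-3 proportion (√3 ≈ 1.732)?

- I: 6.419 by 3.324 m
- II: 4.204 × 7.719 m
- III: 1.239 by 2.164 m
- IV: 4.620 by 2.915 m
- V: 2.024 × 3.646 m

Target root-3 ≈ 1.732.
I: 1.931 (Δ0.199)  II: 1.836 (Δ0.104)  III: 1.747 (Δ0.015)  IV: 1.585 (Δ0.147)  V: 1.801 (Δ0.069)

III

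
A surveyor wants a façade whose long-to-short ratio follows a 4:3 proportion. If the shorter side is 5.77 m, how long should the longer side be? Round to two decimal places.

4:3 ≈ 1.33333.
Longer side = 5.77 × 1.33333 ≈ 7.6933 → 7.69 m.

7.69 m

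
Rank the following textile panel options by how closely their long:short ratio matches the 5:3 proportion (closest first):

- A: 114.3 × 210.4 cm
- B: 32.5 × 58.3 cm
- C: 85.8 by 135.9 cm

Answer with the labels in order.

A: 210.4/114.3 ≈ 1.841 → |1.841 − 1.667| = 0.174
B: 58.3/32.5 ≈ 1.794 → |1.794 − 1.667| = 0.127
C: 135.9/85.8 ≈ 1.584 → |1.584 − 1.667| = 0.083

C, B, A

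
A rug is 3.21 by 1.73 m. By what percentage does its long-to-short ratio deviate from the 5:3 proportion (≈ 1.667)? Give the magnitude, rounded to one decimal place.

11.3%

Ratio = 3.21 / 1.73 ≈ 1.8555.
Ideal 5:3 ≈ 1.6667. |1.8555 − 1.6667| / 1.6667 ≈ 11.33% → 11.3%.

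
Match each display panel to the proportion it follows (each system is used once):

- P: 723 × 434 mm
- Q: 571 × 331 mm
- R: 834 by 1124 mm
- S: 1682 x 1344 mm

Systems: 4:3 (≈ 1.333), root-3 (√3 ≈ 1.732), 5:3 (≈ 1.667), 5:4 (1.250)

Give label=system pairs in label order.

Ratios: P ≈ 1.666; Q ≈ 1.725; R ≈ 1.348; S ≈ 1.251.
Targets: 4:3 ≈ 1.333; root-3 ≈ 1.732; 5:3 ≈ 1.667; 5:4 ≈ 1.250.

P=5:3, Q=root-3, R=4:3, S=5:4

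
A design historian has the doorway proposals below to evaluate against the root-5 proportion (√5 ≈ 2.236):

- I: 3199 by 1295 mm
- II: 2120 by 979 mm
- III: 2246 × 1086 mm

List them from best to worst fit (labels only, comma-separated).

I: 3199/1295 ≈ 2.470 → |2.470 − 2.236| = 0.234
II: 2120/979 ≈ 2.165 → |2.165 − 2.236| = 0.071
III: 2246/1086 ≈ 2.068 → |2.068 − 2.236| = 0.168

II, III, I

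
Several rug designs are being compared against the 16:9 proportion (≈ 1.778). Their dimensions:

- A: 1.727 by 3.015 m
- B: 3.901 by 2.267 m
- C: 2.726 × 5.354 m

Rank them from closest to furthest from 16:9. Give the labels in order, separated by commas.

A, B, C

Ratios: A = 3.015 / 1.727 ≈ 1.746; B = 3.901 / 2.267 ≈ 1.721; C = 5.354 / 2.726 ≈ 1.964.
|Δ from 1.778|: A 0.032; B 0.057; C 0.186.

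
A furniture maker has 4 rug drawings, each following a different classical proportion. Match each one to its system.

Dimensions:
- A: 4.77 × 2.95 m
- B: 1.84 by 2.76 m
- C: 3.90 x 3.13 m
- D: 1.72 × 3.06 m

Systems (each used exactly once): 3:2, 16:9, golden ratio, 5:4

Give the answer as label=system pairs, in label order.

A=golden ratio, B=3:2, C=5:4, D=16:9

Ratios: A ≈ 1.617; B ≈ 1.500; C ≈ 1.246; D ≈ 1.779.
Targets: 3:2 ≈ 1.500; 16:9 ≈ 1.778; golden ratio ≈ 1.618; 5:4 ≈ 1.250.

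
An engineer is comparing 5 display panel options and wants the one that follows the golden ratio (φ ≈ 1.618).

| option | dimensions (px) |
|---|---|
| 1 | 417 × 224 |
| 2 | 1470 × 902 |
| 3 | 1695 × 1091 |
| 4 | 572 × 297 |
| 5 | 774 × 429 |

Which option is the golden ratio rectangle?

2

Ratios (long/short): 1 ≈ 1.862; 2 ≈ 1.630; 3 ≈ 1.554; 4 ≈ 1.926; 5 ≈ 1.804.
golden ratio ≈ 1.618; option 2 is nearest (Δ 0.012).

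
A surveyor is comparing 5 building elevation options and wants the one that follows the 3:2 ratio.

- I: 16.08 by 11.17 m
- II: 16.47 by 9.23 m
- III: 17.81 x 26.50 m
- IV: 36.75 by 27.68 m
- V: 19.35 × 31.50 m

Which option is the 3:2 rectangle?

Target 3:2 ≈ 1.500.
I: 1.440 (Δ0.060)  II: 1.784 (Δ0.284)  III: 1.488 (Δ0.012)  IV: 1.328 (Δ0.172)  V: 1.628 (Δ0.128)

III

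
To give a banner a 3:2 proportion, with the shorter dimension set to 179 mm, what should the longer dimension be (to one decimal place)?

268.5 mm

3:2 = 1.50000.
Longer side = 179 × 1.50000 ≈ 268.500 → 268.5 mm.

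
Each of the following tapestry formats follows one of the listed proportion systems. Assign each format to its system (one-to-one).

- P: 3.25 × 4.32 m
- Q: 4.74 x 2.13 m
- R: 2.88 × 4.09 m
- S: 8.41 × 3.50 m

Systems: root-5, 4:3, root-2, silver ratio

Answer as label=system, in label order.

Ratios: P ≈ 1.329; Q ≈ 2.225; R ≈ 1.420; S ≈ 2.403.
Targets: root-5 ≈ 2.236; 4:3 ≈ 1.333; root-2 ≈ 1.414; silver ratio ≈ 2.414.

P=4:3, Q=root-5, R=root-2, S=silver ratio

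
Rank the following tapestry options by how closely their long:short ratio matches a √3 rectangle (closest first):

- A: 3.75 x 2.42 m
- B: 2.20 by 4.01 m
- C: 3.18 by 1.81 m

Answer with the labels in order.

C, B, A

A: 3.75/2.42 ≈ 1.550 → |1.550 − 1.732| = 0.182
B: 4.01/2.20 ≈ 1.823 → |1.823 − 1.732| = 0.091
C: 3.18/1.81 ≈ 1.757 → |1.757 − 1.732| = 0.025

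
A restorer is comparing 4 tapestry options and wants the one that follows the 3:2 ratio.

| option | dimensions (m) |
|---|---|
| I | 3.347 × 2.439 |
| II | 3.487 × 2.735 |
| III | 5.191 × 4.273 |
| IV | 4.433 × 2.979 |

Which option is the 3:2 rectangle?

Ratios (long/short): I ≈ 1.372; II ≈ 1.275; III ≈ 1.215; IV ≈ 1.488.
3:2 ≈ 1.500; option IV is nearest (Δ 0.012).

IV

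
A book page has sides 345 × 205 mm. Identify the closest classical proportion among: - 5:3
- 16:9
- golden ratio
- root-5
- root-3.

5:3

Ratio = 345 / 205 ≈ 1.683.
Distances: 5:3 1.667 (Δ 0.016); 16:9 1.778 (Δ 0.095); golden ratio 1.618 (Δ 0.065); root-5 2.236 (Δ 0.553); root-3 1.732 (Δ 0.049).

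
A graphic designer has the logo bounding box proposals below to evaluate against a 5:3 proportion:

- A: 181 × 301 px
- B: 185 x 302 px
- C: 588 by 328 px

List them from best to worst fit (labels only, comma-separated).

Ratios: A = 301 / 181 ≈ 1.663; B = 302 / 185 ≈ 1.632; C = 588 / 328 ≈ 1.793.
|Δ from 1.667|: A 0.004; B 0.035; C 0.126.

A, B, C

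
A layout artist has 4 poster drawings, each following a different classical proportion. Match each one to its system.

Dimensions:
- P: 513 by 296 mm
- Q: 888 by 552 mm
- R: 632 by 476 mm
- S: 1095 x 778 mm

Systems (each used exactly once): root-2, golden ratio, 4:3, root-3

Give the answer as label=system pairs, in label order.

P = 513/296 ≈ 1.733 → root-3 (1.732)
Q = 888/552 ≈ 1.609 → golden ratio (1.618)
R = 632/476 ≈ 1.328 → 4:3 (1.333)
S = 1095/778 ≈ 1.407 → root-2 (1.414)

P=root-3, Q=golden ratio, R=4:3, S=root-2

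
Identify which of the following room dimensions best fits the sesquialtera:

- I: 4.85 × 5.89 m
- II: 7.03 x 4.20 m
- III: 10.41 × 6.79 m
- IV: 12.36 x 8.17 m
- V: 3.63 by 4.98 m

IV

Ratios (long/short): I ≈ 1.214; II ≈ 1.674; III ≈ 1.533; IV ≈ 1.513; V ≈ 1.372.
3:2 ≈ 1.500; option IV is nearest (Δ 0.013).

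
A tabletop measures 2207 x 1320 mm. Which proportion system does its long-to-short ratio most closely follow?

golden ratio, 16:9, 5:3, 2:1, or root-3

5:3

2207/1320 ≈ 1.672. Nearest candidates are 5:3 (1.667, off by 0.005) and golden ratio (1.618, off by 0.054).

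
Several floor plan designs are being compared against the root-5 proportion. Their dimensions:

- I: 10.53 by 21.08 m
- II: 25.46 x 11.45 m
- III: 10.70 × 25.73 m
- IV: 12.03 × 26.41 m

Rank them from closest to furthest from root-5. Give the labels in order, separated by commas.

II, IV, III, I

Ratios: I = 21.08 / 10.53 ≈ 2.002; II = 25.46 / 11.45 ≈ 2.224; III = 25.73 / 10.70 ≈ 2.405; IV = 26.41 / 12.03 ≈ 2.195.
|Δ from 2.236|: I 0.234; II 0.012; III 0.169; IV 0.041.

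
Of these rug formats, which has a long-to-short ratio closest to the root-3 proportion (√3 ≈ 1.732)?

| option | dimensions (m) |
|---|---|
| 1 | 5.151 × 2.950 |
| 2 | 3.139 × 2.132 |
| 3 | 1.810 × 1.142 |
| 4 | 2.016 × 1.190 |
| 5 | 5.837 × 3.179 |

Ratios (long/short): 1 ≈ 1.746; 2 ≈ 1.472; 3 ≈ 1.585; 4 ≈ 1.694; 5 ≈ 1.836.
root-3 ≈ 1.732; option 1 is nearest (Δ 0.014).

1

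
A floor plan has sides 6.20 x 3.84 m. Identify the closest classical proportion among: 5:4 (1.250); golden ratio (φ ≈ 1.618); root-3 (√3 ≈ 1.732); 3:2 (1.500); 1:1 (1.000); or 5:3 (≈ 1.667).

Ratio = 6.20 / 3.84 ≈ 1.615.
Distances: 5:4 1.250 (Δ 0.365); golden ratio 1.618 (Δ 0.003); root-3 1.732 (Δ 0.117); 3:2 1.500 (Δ 0.115); 1:1 1.000 (Δ 0.615); 5:3 1.667 (Δ 0.052).

golden ratio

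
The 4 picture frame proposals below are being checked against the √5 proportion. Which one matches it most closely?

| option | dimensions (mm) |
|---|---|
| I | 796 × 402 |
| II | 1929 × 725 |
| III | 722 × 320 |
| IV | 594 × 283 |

III

Target root-5 ≈ 2.236.
I: 1.980 (Δ0.256)  II: 2.661 (Δ0.425)  III: 2.256 (Δ0.020)  IV: 2.099 (Δ0.137)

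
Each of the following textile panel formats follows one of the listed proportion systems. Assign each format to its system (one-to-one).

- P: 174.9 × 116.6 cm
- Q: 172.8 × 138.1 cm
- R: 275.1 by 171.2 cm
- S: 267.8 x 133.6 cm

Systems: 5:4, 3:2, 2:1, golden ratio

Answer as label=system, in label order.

P = 174.9/116.6 ≈ 1.500 → 3:2 (1.500)
Q = 172.8/138.1 ≈ 1.251 → 5:4 (1.250)
R = 275.1/171.2 ≈ 1.607 → golden ratio (1.618)
S = 267.8/133.6 ≈ 2.004 → 2:1 (2.000)

P=3:2, Q=5:4, R=golden ratio, S=2:1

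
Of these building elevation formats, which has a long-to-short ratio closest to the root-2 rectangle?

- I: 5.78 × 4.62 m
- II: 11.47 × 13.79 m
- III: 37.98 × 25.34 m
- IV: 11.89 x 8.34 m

IV

Ratios (long/short): I ≈ 1.251; II ≈ 1.202; III ≈ 1.499; IV ≈ 1.426.
root-2 ≈ 1.414; option IV is nearest (Δ 0.012).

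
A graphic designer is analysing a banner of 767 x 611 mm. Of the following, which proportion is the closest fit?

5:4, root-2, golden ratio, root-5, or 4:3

5:4

Ratio = 767 / 611 ≈ 1.255.
Distances: 5:4 1.250 (Δ 0.005); root-2 1.414 (Δ 0.159); golden ratio 1.618 (Δ 0.363); root-5 2.236 (Δ 0.981); 4:3 1.333 (Δ 0.078).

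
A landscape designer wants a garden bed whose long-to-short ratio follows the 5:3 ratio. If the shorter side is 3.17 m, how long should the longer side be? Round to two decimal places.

5:3 ≈ 1.66667.
Longer side = 3.17 × 1.66667 ≈ 5.2833 → 5.28 m.

5.28 m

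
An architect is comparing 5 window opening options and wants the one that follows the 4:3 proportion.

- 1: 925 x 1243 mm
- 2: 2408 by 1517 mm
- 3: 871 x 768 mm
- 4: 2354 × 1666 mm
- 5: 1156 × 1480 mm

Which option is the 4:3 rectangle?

Ratios (long/short): 1 ≈ 1.344; 2 ≈ 1.587; 3 ≈ 1.134; 4 ≈ 1.413; 5 ≈ 1.280.
4:3 ≈ 1.333; option 1 is nearest (Δ 0.011).

1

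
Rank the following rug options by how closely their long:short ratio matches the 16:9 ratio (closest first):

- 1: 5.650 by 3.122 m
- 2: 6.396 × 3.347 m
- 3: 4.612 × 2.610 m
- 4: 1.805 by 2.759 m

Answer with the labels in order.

1: 5.650/3.122 ≈ 1.810 → |1.810 − 1.778| = 0.032
2: 6.396/3.347 ≈ 1.911 → |1.911 − 1.778| = 0.133
3: 4.612/2.610 ≈ 1.767 → |1.767 − 1.778| = 0.011
4: 2.759/1.805 ≈ 1.529 → |1.529 − 1.778| = 0.249

3, 1, 2, 4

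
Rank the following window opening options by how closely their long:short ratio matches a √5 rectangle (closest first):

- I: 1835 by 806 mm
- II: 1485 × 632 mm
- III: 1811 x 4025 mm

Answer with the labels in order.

III, I, II

Ratios: I = 1835 / 806 ≈ 2.277; II = 1485 / 632 ≈ 2.350; III = 4025 / 1811 ≈ 2.223.
|Δ from 2.236|: I 0.041; II 0.114; III 0.013.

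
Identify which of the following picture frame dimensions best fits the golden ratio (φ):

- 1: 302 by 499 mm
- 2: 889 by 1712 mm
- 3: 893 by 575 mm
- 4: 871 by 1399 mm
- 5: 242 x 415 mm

Ratios (long/short): 1 ≈ 1.652; 2 ≈ 1.926; 3 ≈ 1.553; 4 ≈ 1.606; 5 ≈ 1.715.
golden ratio ≈ 1.618; option 4 is nearest (Δ 0.012).

4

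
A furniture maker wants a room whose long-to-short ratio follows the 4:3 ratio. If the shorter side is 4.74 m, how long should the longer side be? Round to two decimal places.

4:3 ≈ 1.33333.
Longer side = 4.74 × 1.33333 ≈ 6.3200 → 6.32 m.

6.32 m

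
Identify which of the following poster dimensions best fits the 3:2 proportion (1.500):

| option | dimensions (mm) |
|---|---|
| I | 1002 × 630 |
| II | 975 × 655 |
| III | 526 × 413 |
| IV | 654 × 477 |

II

Ratios (long/short): I ≈ 1.590; II ≈ 1.489; III ≈ 1.274; IV ≈ 1.371.
3:2 ≈ 1.500; option II is nearest (Δ 0.011).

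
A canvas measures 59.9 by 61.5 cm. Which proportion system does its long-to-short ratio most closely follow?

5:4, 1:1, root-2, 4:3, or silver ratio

Ratio = 61.5 / 59.9 ≈ 1.027.
Distances: 5:4 1.250 (Δ 0.223); 1:1 1.000 (Δ 0.027); root-2 1.414 (Δ 0.387); 4:3 1.333 (Δ 0.306); silver ratio 2.414 (Δ 1.387).

1:1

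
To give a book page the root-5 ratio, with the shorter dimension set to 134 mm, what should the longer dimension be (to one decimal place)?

root-5 ≈ 2.23607.
Longer side = 134 × 2.23607 ≈ 299.633 → 299.6 mm.

299.6 mm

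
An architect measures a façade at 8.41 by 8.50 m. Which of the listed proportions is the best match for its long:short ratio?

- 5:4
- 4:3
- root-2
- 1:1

Ratio = 8.50 / 8.41 ≈ 1.011.
Distances: 5:4 1.250 (Δ 0.239); 4:3 1.333 (Δ 0.322); root-2 1.414 (Δ 0.403); 1:1 1.000 (Δ 0.011).

1:1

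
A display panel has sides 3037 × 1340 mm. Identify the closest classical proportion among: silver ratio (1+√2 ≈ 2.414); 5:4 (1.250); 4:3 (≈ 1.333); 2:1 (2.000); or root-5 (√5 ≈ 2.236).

root-5

3037/1340 ≈ 2.266. Nearest candidates are root-5 (2.236, off by 0.030) and silver ratio (2.414, off by 0.148).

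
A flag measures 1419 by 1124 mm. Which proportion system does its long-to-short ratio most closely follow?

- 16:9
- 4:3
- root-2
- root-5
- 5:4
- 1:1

1419/1124 ≈ 1.262. Nearest candidates are 5:4 (1.250, off by 0.012) and 4:3 (1.333, off by 0.071).

5:4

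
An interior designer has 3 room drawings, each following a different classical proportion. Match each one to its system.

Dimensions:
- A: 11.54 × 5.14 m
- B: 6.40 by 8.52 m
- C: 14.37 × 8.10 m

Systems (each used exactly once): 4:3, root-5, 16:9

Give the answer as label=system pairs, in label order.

A = 11.54/5.14 ≈ 2.245 → root-5 (2.236)
B = 8.52/6.40 ≈ 1.331 → 4:3 (1.333)
C = 14.37/8.10 ≈ 1.774 → 16:9 (1.778)

A=root-5, B=4:3, C=16:9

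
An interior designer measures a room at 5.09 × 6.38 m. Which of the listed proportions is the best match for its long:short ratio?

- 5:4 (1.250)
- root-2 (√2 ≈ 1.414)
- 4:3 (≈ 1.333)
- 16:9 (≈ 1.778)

Ratio = 6.38 / 5.09 ≈ 1.253.
Distances: 5:4 1.250 (Δ 0.003); root-2 1.414 (Δ 0.161); 4:3 1.333 (Δ 0.080); 16:9 1.778 (Δ 0.525).

5:4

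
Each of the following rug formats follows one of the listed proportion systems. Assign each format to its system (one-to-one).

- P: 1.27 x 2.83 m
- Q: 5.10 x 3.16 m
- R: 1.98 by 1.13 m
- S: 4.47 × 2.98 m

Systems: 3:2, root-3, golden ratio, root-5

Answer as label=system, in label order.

P = 2.83/1.27 ≈ 2.228 → root-5 (2.236)
Q = 5.10/3.16 ≈ 1.614 → golden ratio (1.618)
R = 1.98/1.13 ≈ 1.752 → root-3 (1.732)
S = 4.47/2.98 ≈ 1.500 → 3:2 (1.500)

P=root-5, Q=golden ratio, R=root-3, S=3:2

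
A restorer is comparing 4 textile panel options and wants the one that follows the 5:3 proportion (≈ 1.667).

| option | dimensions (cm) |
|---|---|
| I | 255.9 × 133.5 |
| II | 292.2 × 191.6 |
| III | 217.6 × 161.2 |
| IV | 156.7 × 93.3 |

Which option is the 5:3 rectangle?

IV

Ratios (long/short): I ≈ 1.917; II ≈ 1.525; III ≈ 1.350; IV ≈ 1.680.
5:3 ≈ 1.667; option IV is nearest (Δ 0.013).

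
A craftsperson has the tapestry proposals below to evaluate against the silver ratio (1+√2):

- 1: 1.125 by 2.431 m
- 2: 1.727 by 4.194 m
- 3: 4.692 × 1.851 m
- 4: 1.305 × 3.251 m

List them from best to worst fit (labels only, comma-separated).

Ratios: 1 = 2.431 / 1.125 ≈ 2.161; 2 = 4.194 / 1.727 ≈ 2.428; 3 = 4.692 / 1.851 ≈ 2.535; 4 = 3.251 / 1.305 ≈ 2.491.
|Δ from 2.414|: 1 0.253; 2 0.014; 3 0.121; 4 0.077.

2, 4, 3, 1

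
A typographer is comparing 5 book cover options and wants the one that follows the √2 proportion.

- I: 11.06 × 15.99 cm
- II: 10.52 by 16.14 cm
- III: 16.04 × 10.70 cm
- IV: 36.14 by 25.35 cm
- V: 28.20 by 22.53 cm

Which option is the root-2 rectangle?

IV

Ratios (long/short): I ≈ 1.446; II ≈ 1.534; III ≈ 1.499; IV ≈ 1.426; V ≈ 1.252.
root-2 ≈ 1.414; option IV is nearest (Δ 0.012).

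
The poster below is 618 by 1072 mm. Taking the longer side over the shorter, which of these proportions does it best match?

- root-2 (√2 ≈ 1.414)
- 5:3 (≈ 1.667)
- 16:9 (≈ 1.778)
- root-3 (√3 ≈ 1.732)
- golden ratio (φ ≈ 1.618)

Ratio = 1072 / 618 ≈ 1.735.
Distances: root-2 1.414 (Δ 0.321); 5:3 1.667 (Δ 0.068); 16:9 1.778 (Δ 0.043); root-3 1.732 (Δ 0.003); golden ratio 1.618 (Δ 0.117).

root-3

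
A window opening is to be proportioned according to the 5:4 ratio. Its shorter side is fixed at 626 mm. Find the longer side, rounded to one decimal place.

782.5 mm

5:4 = 1.25000.
Longer side = 626 × 1.25000 ≈ 782.500 → 782.5 mm.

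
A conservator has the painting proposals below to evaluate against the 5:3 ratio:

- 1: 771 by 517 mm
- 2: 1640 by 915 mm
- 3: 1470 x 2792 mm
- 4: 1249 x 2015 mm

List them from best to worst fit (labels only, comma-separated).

4, 2, 1, 3

1: 771/517 ≈ 1.491 → |1.491 − 1.667| = 0.176
2: 1640/915 ≈ 1.792 → |1.792 − 1.667| = 0.125
3: 2792/1470 ≈ 1.899 → |1.899 − 1.667| = 0.232
4: 2015/1249 ≈ 1.613 → |1.613 − 1.667| = 0.054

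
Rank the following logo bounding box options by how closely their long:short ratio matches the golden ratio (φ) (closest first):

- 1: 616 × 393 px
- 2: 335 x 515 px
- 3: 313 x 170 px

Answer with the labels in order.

1: 616/393 ≈ 1.567 → |1.567 − 1.618| = 0.051
2: 515/335 ≈ 1.537 → |1.537 − 1.618| = 0.081
3: 313/170 ≈ 1.841 → |1.841 − 1.618| = 0.223

1, 2, 3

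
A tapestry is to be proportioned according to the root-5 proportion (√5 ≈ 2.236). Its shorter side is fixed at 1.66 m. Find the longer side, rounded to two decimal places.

root-5 ≈ 2.23607.
Longer side = 1.66 × 2.23607 ≈ 3.7119 → 3.71 m.

3.71 m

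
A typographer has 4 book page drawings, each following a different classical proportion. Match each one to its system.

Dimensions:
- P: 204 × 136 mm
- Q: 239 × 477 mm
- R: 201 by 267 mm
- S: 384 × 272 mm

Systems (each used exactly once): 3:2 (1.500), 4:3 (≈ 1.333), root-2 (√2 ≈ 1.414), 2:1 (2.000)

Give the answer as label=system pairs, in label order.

P=3:2, Q=2:1, R=4:3, S=root-2

P = 204/136 ≈ 1.500 → 3:2 (1.500)
Q = 477/239 ≈ 1.996 → 2:1 (2.000)
R = 267/201 ≈ 1.328 → 4:3 (1.333)
S = 384/272 ≈ 1.412 → root-2 (1.414)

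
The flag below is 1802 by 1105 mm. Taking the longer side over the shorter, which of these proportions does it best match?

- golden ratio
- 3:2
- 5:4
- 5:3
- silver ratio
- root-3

golden ratio

1802/1105 ≈ 1.631. Nearest candidates are golden ratio (1.618, off by 0.013) and 5:3 (1.667, off by 0.036).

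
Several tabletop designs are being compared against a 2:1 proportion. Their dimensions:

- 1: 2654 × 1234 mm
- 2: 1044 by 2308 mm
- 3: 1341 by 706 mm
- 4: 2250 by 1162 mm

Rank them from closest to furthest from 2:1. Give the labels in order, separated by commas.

4, 3, 1, 2

Ratios: 1 = 2654 / 1234 ≈ 2.151; 2 = 2308 / 1044 ≈ 2.211; 3 = 1341 / 706 ≈ 1.899; 4 = 2250 / 1162 ≈ 1.936.
|Δ from 2.000|: 1 0.151; 2 0.211; 3 0.101; 4 0.064.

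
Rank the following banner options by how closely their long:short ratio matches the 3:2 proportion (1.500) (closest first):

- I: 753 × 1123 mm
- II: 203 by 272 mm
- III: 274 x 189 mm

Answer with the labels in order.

Ratios: I = 1123 / 753 ≈ 1.491; II = 272 / 203 ≈ 1.340; III = 274 / 189 ≈ 1.450.
|Δ from 1.500|: I 0.009; II 0.160; III 0.050.

I, III, II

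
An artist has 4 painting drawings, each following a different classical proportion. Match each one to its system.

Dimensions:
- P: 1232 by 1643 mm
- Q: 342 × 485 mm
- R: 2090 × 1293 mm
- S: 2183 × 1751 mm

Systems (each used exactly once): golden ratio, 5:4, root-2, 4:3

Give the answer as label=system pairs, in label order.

Ratios: P ≈ 1.334; Q ≈ 1.418; R ≈ 1.616; S ≈ 1.247.
Targets: golden ratio ≈ 1.618; 5:4 ≈ 1.250; root-2 ≈ 1.414; 4:3 ≈ 1.333.

P=4:3, Q=root-2, R=golden ratio, S=5:4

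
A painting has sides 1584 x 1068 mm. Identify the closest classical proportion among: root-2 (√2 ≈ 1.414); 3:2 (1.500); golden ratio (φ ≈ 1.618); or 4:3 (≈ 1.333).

3:2

1584/1068 ≈ 1.483. Nearest candidates are 3:2 (1.500, off by 0.017) and root-2 (1.414, off by 0.069).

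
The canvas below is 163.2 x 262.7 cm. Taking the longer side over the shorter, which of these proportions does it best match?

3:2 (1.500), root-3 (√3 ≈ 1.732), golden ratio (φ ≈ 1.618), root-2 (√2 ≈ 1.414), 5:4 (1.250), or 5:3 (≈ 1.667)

golden ratio

262.7/163.2 ≈ 1.610. Nearest candidates are golden ratio (1.618, off by 0.008) and 5:3 (1.667, off by 0.057).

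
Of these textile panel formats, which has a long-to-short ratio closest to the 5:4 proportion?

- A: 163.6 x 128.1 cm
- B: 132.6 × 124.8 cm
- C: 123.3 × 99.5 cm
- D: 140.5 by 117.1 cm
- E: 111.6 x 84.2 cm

Ratios (long/short): A ≈ 1.277; B ≈ 1.062; C ≈ 1.239; D ≈ 1.200; E ≈ 1.325.
5:4 ≈ 1.250; option C is nearest (Δ 0.011).

C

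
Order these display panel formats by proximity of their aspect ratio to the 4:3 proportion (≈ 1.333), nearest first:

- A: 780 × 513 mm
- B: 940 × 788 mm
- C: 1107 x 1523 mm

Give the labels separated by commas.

Ratios: A = 780 / 513 ≈ 1.520; B = 940 / 788 ≈ 1.193; C = 1523 / 1107 ≈ 1.376.
|Δ from 1.333|: A 0.187; B 0.140; C 0.043.

C, B, A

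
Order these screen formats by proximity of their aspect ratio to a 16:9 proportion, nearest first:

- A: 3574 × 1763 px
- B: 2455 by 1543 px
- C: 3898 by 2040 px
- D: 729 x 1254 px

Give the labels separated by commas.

D, C, B, A

Ratios: A = 3574 / 1763 ≈ 2.027; B = 2455 / 1543 ≈ 1.591; C = 3898 / 2040 ≈ 1.911; D = 1254 / 729 ≈ 1.720.
|Δ from 1.778|: A 0.249; B 0.187; C 0.133; D 0.058.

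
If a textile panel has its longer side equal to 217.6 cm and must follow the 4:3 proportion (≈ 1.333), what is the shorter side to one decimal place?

163.2 cm

4:3 ≈ 1.33333.
Shorter side = 217.6 ÷ 1.33333 ≈ 163.200 → 163.2 cm.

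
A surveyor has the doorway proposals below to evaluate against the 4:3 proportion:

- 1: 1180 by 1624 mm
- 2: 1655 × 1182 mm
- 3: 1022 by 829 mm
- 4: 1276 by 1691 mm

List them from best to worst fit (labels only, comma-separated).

1: 1624/1180 ≈ 1.376 → |1.376 − 1.333| = 0.043
2: 1655/1182 ≈ 1.400 → |1.400 − 1.333| = 0.067
3: 1022/829 ≈ 1.233 → |1.233 − 1.333| = 0.100
4: 1691/1276 ≈ 1.325 → |1.325 − 1.333| = 0.008

4, 1, 2, 3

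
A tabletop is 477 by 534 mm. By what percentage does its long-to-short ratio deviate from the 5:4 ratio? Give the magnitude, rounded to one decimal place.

Ratio = 534 / 477 ≈ 1.1195.
Ideal 5:4 = 1.2500. |1.1195 − 1.2500| / 1.2500 ≈ 10.44% → 10.4%.

10.4%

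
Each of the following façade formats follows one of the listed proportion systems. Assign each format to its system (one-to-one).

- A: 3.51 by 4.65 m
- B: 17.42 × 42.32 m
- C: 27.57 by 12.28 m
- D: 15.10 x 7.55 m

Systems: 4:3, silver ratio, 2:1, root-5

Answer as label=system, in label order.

A=4:3, B=silver ratio, C=root-5, D=2:1

Ratios: A ≈ 1.325; B ≈ 2.429; C ≈ 2.245; D ≈ 2.000.
Targets: 4:3 ≈ 1.333; silver ratio ≈ 2.414; 2:1 ≈ 2.000; root-5 ≈ 2.236.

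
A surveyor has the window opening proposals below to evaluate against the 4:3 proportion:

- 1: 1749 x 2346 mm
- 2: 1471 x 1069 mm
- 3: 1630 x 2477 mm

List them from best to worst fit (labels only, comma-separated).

1: 2346/1749 ≈ 1.341 → |1.341 − 1.333| = 0.008
2: 1471/1069 ≈ 1.376 → |1.376 − 1.333| = 0.043
3: 2477/1630 ≈ 1.520 → |1.520 − 1.333| = 0.187

1, 2, 3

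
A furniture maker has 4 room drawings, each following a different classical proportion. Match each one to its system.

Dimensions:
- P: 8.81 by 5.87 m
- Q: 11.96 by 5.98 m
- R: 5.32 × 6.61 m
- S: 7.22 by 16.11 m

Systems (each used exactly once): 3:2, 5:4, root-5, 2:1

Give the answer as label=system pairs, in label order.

P=3:2, Q=2:1, R=5:4, S=root-5

Ratios: P ≈ 1.501; Q ≈ 2.000; R ≈ 1.242; S ≈ 2.231.
Targets: 3:2 ≈ 1.500; 5:4 ≈ 1.250; root-5 ≈ 2.236; 2:1 ≈ 2.000.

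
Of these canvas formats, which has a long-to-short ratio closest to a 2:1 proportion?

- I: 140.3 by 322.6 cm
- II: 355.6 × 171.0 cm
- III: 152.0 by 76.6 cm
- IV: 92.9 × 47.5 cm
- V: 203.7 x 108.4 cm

Ratios (long/short): I ≈ 2.299; II ≈ 2.080; III ≈ 1.984; IV ≈ 1.956; V ≈ 1.879.
2:1 ≈ 2.000; option III is nearest (Δ 0.016).

III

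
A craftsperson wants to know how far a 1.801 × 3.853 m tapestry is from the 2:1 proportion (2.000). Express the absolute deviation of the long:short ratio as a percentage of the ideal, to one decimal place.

7.0%

Ratio = 3.853 / 1.801 ≈ 2.1394.
Ideal 2:1 = 2.0000. |2.1394 − 2.0000| / 2.0000 ≈ 6.97% → 7.0%.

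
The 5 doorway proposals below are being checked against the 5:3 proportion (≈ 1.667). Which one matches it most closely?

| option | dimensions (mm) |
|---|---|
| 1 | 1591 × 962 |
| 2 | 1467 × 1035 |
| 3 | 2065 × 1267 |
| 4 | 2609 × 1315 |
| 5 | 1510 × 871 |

1

Ratios (long/short): 1 ≈ 1.654; 2 ≈ 1.417; 3 ≈ 1.630; 4 ≈ 1.984; 5 ≈ 1.734.
5:3 ≈ 1.667; option 1 is nearest (Δ 0.013).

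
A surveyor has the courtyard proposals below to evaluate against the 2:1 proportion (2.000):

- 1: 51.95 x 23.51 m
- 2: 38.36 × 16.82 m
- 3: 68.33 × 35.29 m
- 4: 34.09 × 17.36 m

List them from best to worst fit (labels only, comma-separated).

1: 51.95/23.51 ≈ 2.210 → |2.210 − 2.000| = 0.210
2: 38.36/16.82 ≈ 2.281 → |2.281 − 2.000| = 0.281
3: 68.33/35.29 ≈ 1.936 → |1.936 − 2.000| = 0.064
4: 34.09/17.36 ≈ 1.964 → |1.964 − 2.000| = 0.036

4, 3, 1, 2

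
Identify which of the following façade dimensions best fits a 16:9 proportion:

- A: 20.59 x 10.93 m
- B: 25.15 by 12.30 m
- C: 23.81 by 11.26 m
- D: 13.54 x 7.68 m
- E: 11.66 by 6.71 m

D

Target 16:9 ≈ 1.778.
A: 1.884 (Δ0.106)  B: 2.045 (Δ0.267)  C: 2.115 (Δ0.337)  D: 1.763 (Δ0.015)  E: 1.738 (Δ0.040)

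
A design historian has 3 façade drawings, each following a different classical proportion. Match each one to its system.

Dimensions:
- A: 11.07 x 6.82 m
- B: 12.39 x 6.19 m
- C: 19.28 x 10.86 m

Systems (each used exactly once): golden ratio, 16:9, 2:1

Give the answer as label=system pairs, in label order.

Ratios: A ≈ 1.623; B ≈ 2.002; C ≈ 1.775.
Targets: golden ratio ≈ 1.618; 16:9 ≈ 1.778; 2:1 ≈ 2.000.

A=golden ratio, B=2:1, C=16:9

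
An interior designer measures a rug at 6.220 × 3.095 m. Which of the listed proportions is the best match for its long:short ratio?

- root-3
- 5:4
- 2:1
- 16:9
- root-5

2:1

6.220/3.095 ≈ 2.010. Nearest candidates are 2:1 (2.000, off by 0.010) and root-5 (2.236, off by 0.226).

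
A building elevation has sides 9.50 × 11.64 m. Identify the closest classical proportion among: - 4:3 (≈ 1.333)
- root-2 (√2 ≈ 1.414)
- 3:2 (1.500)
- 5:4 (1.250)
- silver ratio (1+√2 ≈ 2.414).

5:4

Ratio = 11.64 / 9.50 ≈ 1.225.
Distances: 4:3 1.333 (Δ 0.108); root-2 1.414 (Δ 0.189); 3:2 1.500 (Δ 0.275); 5:4 1.250 (Δ 0.025); silver ratio 2.414 (Δ 1.189).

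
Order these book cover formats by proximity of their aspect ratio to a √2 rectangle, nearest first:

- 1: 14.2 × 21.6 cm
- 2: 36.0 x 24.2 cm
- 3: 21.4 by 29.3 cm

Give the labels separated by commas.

1: 21.6/14.2 ≈ 1.521 → |1.521 − 1.414| = 0.107
2: 36.0/24.2 ≈ 1.488 → |1.488 − 1.414| = 0.074
3: 29.3/21.4 ≈ 1.369 → |1.369 − 1.414| = 0.045

3, 2, 1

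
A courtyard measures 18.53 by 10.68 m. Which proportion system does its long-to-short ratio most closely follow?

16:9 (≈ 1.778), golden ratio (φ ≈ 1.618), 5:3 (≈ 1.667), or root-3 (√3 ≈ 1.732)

18.53/10.68 ≈ 1.735. Nearest candidates are root-3 (1.732, off by 0.003) and 16:9 (1.778, off by 0.043).

root-3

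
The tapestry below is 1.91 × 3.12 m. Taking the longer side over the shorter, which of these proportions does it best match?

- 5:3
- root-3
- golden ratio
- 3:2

golden ratio

Ratio = 3.12 / 1.91 ≈ 1.634.
Distances: 5:3 1.667 (Δ 0.033); root-3 1.732 (Δ 0.098); golden ratio 1.618 (Δ 0.016); 3:2 1.500 (Δ 0.134).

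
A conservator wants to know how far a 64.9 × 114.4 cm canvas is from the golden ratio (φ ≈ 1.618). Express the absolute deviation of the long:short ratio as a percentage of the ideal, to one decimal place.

Ratio = 114.4 / 64.9 ≈ 1.7627.
Ideal golden ratio ≈ 1.6180. |1.7627 − 1.6180| / 1.6180 ≈ 8.94% → 8.9%.

8.9%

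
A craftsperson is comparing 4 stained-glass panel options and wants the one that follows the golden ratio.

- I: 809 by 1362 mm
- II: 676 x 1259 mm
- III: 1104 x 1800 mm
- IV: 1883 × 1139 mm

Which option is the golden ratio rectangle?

Ratios (long/short): I ≈ 1.684; II ≈ 1.862; III ≈ 1.630; IV ≈ 1.653.
golden ratio ≈ 1.618; option III is nearest (Δ 0.012).

III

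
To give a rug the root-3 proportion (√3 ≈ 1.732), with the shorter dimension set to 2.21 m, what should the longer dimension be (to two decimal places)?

root-3 ≈ 1.73205.
Longer side = 2.21 × 1.73205 ≈ 3.8278 → 3.83 m.

3.83 m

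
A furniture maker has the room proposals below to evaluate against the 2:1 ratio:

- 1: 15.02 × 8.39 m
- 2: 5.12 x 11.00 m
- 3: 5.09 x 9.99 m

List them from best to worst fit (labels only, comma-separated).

Ratios: 1 = 15.02 / 8.39 ≈ 1.790; 2 = 11.00 / 5.12 ≈ 2.148; 3 = 9.99 / 5.09 ≈ 1.963.
|Δ from 2.000|: 1 0.210; 2 0.148; 3 0.037.

3, 2, 1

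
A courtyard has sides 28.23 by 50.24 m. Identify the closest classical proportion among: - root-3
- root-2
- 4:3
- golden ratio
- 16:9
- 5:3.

16:9

Ratio = 50.24 / 28.23 ≈ 1.780.
Distances: root-3 1.732 (Δ 0.048); root-2 1.414 (Δ 0.366); 4:3 1.333 (Δ 0.447); golden ratio 1.618 (Δ 0.162); 16:9 1.778 (Δ 0.002); 5:3 1.667 (Δ 0.113).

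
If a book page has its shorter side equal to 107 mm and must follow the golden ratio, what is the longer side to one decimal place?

golden ratio ≈ 1.61803.
Longer side = 107 × 1.61803 ≈ 173.129 → 173.1 mm.

173.1 mm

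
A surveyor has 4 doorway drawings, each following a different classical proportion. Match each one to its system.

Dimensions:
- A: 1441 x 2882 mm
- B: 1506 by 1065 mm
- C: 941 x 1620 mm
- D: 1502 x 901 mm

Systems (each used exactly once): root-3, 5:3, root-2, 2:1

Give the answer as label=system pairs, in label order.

A=2:1, B=root-2, C=root-3, D=5:3

A = 2882/1441 ≈ 2.000 → 2:1 (2.000)
B = 1506/1065 ≈ 1.414 → root-2 (1.414)
C = 1620/941 ≈ 1.722 → root-3 (1.732)
D = 1502/901 ≈ 1.667 → 5:3 (1.667)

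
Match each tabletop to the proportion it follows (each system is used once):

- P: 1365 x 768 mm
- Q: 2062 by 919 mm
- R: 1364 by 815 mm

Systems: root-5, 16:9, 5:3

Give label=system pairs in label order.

P=16:9, Q=root-5, R=5:3

P = 1365/768 ≈ 1.777 → 16:9 (1.778)
Q = 2062/919 ≈ 2.244 → root-5 (2.236)
R = 1364/815 ≈ 1.674 → 5:3 (1.667)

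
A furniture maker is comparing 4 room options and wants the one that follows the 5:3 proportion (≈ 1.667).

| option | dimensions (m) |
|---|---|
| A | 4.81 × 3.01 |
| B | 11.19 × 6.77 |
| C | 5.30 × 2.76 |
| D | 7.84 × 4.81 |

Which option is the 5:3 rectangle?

Target 5:3 ≈ 1.667.
A: 1.598 (Δ0.069)  B: 1.653 (Δ0.014)  C: 1.920 (Δ0.253)  D: 1.630 (Δ0.037)

B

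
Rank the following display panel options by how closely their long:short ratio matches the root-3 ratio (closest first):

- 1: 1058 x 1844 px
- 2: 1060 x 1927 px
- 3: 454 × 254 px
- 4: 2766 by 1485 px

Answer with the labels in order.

1, 3, 2, 4

1: 1844/1058 ≈ 1.743 → |1.743 − 1.732| = 0.011
2: 1927/1060 ≈ 1.818 → |1.818 − 1.732| = 0.086
3: 454/254 ≈ 1.787 → |1.787 − 1.732| = 0.055
4: 2766/1485 ≈ 1.863 → |1.863 − 1.732| = 0.131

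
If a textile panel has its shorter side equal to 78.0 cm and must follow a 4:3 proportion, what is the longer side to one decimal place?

104.0 cm

4:3 ≈ 1.33333.
Longer side = 78.0 × 1.33333 ≈ 104.000 → 104.0 cm.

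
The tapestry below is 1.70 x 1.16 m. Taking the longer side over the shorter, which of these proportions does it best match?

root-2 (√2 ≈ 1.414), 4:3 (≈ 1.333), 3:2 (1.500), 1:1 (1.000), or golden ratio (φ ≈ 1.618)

1.70/1.16 ≈ 1.466. Nearest candidates are 3:2 (1.500, off by 0.034) and root-2 (1.414, off by 0.052).

3:2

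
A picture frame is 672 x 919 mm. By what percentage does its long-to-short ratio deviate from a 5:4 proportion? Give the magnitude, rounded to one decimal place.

Ratio = 919 / 672 ≈ 1.3676.
Ideal 5:4 = 1.2500. |1.3676 − 1.2500| / 1.2500 ≈ 9.41% → 9.4%.

9.4%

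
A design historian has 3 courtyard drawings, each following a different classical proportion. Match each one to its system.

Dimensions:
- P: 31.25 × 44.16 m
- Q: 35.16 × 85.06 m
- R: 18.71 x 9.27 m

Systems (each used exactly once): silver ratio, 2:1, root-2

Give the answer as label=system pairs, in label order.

P = 44.16/31.25 ≈ 1.413 → root-2 (1.414)
Q = 85.06/35.16 ≈ 2.419 → silver ratio (2.414)
R = 18.71/9.27 ≈ 2.018 → 2:1 (2.000)

P=root-2, Q=silver ratio, R=2:1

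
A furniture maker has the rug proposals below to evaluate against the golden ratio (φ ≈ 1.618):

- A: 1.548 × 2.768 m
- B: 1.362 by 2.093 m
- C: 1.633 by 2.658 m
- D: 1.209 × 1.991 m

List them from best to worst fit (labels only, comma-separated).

C, D, B, A

A: 2.768/1.548 ≈ 1.788 → |1.788 − 1.618| = 0.170
B: 2.093/1.362 ≈ 1.537 → |1.537 − 1.618| = 0.081
C: 2.658/1.633 ≈ 1.628 → |1.628 − 1.618| = 0.010
D: 1.991/1.209 ≈ 1.647 → |1.647 − 1.618| = 0.029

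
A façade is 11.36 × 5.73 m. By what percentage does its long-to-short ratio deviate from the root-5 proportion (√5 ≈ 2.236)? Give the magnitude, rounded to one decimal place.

Ratio = 11.36 / 5.73 ≈ 1.9825.
Ideal root-5 ≈ 2.2361. |1.9825 − 2.2361| / 2.2361 ≈ 11.34% → 11.3%.

11.3%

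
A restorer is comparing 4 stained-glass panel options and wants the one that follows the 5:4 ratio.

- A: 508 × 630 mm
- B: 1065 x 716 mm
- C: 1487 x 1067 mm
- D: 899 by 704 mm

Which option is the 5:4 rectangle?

Ratios (long/short): A ≈ 1.240; B ≈ 1.487; C ≈ 1.394; D ≈ 1.277.
5:4 ≈ 1.250; option A is nearest (Δ 0.010).

A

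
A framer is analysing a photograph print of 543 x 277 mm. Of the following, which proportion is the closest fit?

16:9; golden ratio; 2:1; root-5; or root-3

2:1

Ratio = 543 / 277 ≈ 1.960.
Distances: 16:9 1.778 (Δ 0.182); golden ratio 1.618 (Δ 0.342); 2:1 2.000 (Δ 0.040); root-5 2.236 (Δ 0.276); root-3 1.732 (Δ 0.228).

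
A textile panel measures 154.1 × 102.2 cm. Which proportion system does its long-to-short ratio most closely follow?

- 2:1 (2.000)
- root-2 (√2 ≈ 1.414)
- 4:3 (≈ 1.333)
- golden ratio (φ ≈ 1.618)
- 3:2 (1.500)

3:2

154.1/102.2 ≈ 1.508. Nearest candidates are 3:2 (1.500, off by 0.008) and root-2 (1.414, off by 0.094).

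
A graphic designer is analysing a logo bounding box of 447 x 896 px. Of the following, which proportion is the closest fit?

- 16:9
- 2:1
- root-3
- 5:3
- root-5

2:1

Ratio = 896 / 447 ≈ 2.004.
Distances: 16:9 1.778 (Δ 0.226); 2:1 2.000 (Δ 0.004); root-3 1.732 (Δ 0.272); 5:3 1.667 (Δ 0.337); root-5 2.236 (Δ 0.232).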